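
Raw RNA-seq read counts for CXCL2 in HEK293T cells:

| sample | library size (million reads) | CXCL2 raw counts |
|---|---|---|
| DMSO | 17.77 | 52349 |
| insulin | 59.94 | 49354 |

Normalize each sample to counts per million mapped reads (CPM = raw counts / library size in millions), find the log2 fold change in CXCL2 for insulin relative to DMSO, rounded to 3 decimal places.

-1.839

CPM(DMSO) = 52349 / 17.77 = 2945.9201
CPM(insulin) = 49354 / 59.94 = 823.3901
Fold change = 823.3901 / 2945.9201 = 0.27950
log2(0.27950) = -1.8391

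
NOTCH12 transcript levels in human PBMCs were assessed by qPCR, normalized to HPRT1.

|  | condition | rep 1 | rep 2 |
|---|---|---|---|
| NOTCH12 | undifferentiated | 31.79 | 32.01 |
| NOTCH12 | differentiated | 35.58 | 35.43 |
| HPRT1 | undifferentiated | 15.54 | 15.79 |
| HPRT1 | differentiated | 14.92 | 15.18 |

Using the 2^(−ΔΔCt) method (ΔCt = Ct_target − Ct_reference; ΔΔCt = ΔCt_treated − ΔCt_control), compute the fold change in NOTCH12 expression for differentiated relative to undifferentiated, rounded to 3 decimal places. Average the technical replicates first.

0.054

Mean Ct: NOTCH12 undifferentiated 31.900; NOTCH12 differentiated 35.505; HPRT1 undifferentiated 15.665; HPRT1 differentiated 15.050
ΔCt(undifferentiated) = 31.900 − 15.665 = 16.235
ΔCt(differentiated) = 35.505 − 15.050 = 20.455
ΔΔCt = 20.455 − 16.235 = 4.220
Fold change = 2^(−4.220) = 0.0537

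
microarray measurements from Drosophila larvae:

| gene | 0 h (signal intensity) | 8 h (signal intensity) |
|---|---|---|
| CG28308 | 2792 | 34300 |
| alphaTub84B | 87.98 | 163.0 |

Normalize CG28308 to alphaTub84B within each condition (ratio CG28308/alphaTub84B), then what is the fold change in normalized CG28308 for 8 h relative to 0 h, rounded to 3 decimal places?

CG28308/alphaTub84B (0 h) = 2792 / 87.98 = 31.734
CG28308/alphaTub84B (8 h) = 34300 / 163.0 = 210.43
Fold change = 210.43 / 31.734 = 6.6309

6.631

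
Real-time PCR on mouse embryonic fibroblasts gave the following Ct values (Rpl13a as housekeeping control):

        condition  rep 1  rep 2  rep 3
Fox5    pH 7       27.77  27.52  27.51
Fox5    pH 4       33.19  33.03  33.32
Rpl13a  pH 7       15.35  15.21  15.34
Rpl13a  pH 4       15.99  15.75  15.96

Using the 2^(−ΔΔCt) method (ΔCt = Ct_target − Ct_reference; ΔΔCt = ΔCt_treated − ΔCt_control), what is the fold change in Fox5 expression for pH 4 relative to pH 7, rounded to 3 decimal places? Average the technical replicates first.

Mean Ct: Fox5 pH 7 27.600; Fox5 pH 4 33.180; Rpl13a pH 7 15.300; Rpl13a pH 4 15.900
ΔCt(pH 7) = 27.600 − 15.300 = 12.300
ΔCt(pH 4) = 33.180 − 15.900 = 17.280
ΔΔCt = 17.280 − 12.300 = 4.980
Fold change = 2^(−4.980) = 0.0317

0.032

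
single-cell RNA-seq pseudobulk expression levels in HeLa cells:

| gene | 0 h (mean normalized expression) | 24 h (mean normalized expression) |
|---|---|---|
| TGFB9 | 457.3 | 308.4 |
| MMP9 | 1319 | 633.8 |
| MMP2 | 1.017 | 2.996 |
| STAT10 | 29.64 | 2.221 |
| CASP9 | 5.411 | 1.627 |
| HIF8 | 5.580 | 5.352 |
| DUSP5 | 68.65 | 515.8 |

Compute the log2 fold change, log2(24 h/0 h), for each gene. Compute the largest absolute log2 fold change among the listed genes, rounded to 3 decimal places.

log2(308.4/457.3) = -0.568  (TGFB9)
log2(633.8/1319) = -1.057  (MMP9)
log2(2.996/1.017) = 1.559  (MMP2)
log2(2.221/29.64) = -3.738  (STAT10)
log2(1.627/5.411) = -1.734  (CASP9)
log2(5.352/5.580) = -0.060  (HIF8)
log2(515.8/68.65) = 2.909  (DUSP5)
The largest magnitude belongs to STAT10.

3.738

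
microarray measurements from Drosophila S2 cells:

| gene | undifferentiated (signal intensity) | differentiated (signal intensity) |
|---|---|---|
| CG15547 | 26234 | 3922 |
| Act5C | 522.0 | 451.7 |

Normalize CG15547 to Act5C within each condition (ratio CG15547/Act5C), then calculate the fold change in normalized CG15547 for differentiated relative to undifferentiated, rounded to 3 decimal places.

0.173

CG15547/Act5C (undifferentiated) = 26234 / 522.0 = 50.257
CG15547/Act5C (differentiated) = 3922 / 451.7 = 8.6828
Fold change = 8.6828 / 50.257 = 0.1728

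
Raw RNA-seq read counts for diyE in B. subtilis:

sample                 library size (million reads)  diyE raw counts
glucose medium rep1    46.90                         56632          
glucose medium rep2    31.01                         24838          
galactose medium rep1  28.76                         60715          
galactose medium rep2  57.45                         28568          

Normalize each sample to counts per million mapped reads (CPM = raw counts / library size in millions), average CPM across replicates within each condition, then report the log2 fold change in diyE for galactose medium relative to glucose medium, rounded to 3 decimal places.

0.377

CPM(glucose medium rep1) = 56632 / 46.90 = 1207.5053
CPM(glucose medium rep2) = 24838 / 31.01 = 800.9674
CPM(galactose medium rep1) = 60715 / 28.76 = 2111.0918
CPM(galactose medium rep2) = 28568 / 57.45 = 497.2672
mean CPM(glucose medium) = 1004.2364; mean CPM(galactose medium) = 1304.1795
Fold change = 1304.1795 / 1004.2364 = 1.29868
log2(1.29868) = 0.3770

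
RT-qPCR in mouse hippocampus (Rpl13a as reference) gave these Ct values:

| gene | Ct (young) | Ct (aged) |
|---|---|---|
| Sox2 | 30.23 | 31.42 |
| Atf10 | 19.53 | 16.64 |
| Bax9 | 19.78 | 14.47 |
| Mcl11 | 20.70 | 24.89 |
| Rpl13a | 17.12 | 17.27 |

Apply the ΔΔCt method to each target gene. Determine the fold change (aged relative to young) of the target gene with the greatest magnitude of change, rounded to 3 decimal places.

44.017

Sox2: ΔΔCt = (31.42−17.27) − (30.23−17.12) = 14.15 − 13.11 = 1.04; fold change = 2^-1.04 = 0.486
Atf10: ΔΔCt = (16.64−17.27) − (19.53−17.12) = -0.63 − 2.41 = -3.04; fold change = 2^3.04 = 8.225
Bax9: ΔΔCt = (14.47−17.27) − (19.78−17.12) = -2.80 − 2.66 = -5.46; fold change = 2^5.46 = 44.017
Mcl11: ΔΔCt = (24.89−17.27) − (20.70−17.12) = 7.62 − 3.58 = 4.04; fold change = 2^-4.04 = 0.061
Bax9 has the largest |ΔΔCt| = 5.46.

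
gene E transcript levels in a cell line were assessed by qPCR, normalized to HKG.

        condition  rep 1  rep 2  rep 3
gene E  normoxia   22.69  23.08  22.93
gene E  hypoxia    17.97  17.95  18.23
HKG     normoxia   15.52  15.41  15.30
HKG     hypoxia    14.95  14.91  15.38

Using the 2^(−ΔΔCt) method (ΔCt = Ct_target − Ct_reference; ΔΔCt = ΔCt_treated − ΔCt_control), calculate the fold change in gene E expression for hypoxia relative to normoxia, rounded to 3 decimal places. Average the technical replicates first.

Mean Ct: gene E normoxia 22.900; gene E hypoxia 18.050; HKG normoxia 15.410; HKG hypoxia 15.080
ΔCt(normoxia) = 22.900 − 15.410 = 7.490
ΔCt(hypoxia) = 18.050 − 15.080 = 2.970
ΔΔCt = 2.970 − 7.490 = -4.520
Fold change = 2^(−(-4.520)) = 2^4.520 = 22.9433

22.943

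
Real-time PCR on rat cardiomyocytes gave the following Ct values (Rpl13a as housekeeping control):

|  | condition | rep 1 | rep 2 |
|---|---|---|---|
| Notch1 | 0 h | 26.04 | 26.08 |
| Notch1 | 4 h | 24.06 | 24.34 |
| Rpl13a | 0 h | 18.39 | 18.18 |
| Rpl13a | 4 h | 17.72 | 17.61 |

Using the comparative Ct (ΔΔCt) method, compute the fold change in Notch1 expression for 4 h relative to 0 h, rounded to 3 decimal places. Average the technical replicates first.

Mean Ct: Notch1 0 h 26.060; Notch1 4 h 24.200; Rpl13a 0 h 18.285; Rpl13a 4 h 17.665
ΔCt(0 h) = 26.060 − 18.285 = 7.775
ΔCt(4 h) = 24.200 − 17.665 = 6.535
ΔΔCt = 6.535 − 7.775 = -1.240
Fold change = 2^(−(-1.240)) = 2^1.240 = 2.3620

2.362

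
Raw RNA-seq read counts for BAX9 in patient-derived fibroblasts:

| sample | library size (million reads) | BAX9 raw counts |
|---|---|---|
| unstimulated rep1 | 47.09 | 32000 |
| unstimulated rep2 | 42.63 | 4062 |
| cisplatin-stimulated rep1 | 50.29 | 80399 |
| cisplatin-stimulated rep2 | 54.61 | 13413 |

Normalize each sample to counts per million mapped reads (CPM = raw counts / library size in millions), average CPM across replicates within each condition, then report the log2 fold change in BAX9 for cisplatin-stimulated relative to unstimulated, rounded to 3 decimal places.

1.251

CPM(unstimulated rep1) = 32000 / 47.09 = 679.5498
CPM(unstimulated rep2) = 4062 / 42.63 = 95.2850
CPM(cisplatin-stimulated rep1) = 80399 / 50.29 = 1598.7075
CPM(cisplatin-stimulated rep2) = 13413 / 54.61 = 245.6144
mean CPM(unstimulated) = 387.4174; mean CPM(cisplatin-stimulated) = 922.1609
Fold change = 922.1609 / 387.4174 = 2.38028
log2(2.38028) = 1.2511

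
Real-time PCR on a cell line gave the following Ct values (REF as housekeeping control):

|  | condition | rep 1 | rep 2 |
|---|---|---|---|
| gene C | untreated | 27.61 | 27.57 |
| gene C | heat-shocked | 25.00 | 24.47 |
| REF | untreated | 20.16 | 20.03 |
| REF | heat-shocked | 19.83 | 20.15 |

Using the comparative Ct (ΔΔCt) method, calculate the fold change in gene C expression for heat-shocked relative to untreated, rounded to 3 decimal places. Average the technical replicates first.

6.727

Mean Ct: gene C untreated 27.590; gene C heat-shocked 24.735; REF untreated 20.095; REF heat-shocked 19.990
ΔCt(untreated) = 27.590 − 20.095 = 7.495
ΔCt(heat-shocked) = 24.735 − 19.990 = 4.745
ΔΔCt = 4.745 − 7.495 = -2.750
Fold change = 2^(−(-2.750)) = 2^2.750 = 6.7272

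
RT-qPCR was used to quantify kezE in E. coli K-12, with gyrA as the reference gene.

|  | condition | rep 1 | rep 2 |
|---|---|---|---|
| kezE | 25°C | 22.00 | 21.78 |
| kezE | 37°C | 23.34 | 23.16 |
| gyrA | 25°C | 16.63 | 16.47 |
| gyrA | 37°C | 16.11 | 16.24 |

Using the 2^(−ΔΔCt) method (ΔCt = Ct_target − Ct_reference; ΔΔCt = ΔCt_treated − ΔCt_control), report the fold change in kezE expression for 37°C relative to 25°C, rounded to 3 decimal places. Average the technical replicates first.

0.300

Mean Ct: kezE 25°C 21.890; kezE 37°C 23.250; gyrA 25°C 16.550; gyrA 37°C 16.175
ΔCt(25°C) = 21.890 − 16.550 = 5.340
ΔCt(37°C) = 23.250 − 16.175 = 7.075
ΔΔCt = 7.075 − 5.340 = 1.735
Fold change = 2^(−1.735) = 0.3004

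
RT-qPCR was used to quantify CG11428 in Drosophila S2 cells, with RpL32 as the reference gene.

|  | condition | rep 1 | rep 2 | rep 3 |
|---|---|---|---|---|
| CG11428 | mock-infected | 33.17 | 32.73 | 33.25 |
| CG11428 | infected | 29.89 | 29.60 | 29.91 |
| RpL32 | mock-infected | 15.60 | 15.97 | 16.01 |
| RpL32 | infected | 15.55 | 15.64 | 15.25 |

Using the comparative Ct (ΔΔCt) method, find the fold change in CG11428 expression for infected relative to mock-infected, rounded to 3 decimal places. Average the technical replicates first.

Mean Ct: CG11428 mock-infected 33.050; CG11428 infected 29.800; RpL32 mock-infected 15.860; RpL32 infected 15.480
ΔCt(mock-infected) = 33.050 − 15.860 = 17.190
ΔCt(infected) = 29.800 − 15.480 = 14.320
ΔΔCt = 14.320 − 17.190 = -2.870
Fold change = 2^(−(-2.870)) = 2^2.870 = 7.3107

7.311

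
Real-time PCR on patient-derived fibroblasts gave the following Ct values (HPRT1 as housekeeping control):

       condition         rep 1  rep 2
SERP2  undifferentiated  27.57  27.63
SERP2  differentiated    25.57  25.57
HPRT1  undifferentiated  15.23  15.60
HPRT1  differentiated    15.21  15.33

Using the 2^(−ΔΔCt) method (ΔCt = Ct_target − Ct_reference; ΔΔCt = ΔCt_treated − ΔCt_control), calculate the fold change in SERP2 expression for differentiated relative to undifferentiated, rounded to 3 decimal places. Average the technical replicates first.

3.694

Mean Ct: SERP2 undifferentiated 27.600; SERP2 differentiated 25.570; HPRT1 undifferentiated 15.415; HPRT1 differentiated 15.270
ΔCt(undifferentiated) = 27.600 − 15.415 = 12.185
ΔCt(differentiated) = 25.570 − 15.270 = 10.300
ΔΔCt = 10.300 − 12.185 = -1.885
Fold change = 2^(−(-1.885)) = 2^1.885 = 3.6935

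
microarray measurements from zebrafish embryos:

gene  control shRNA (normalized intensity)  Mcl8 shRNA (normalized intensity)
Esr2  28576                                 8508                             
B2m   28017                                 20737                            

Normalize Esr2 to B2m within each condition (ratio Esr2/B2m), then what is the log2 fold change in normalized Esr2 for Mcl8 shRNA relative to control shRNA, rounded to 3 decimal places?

-1.314

Esr2/B2m (control shRNA) = 28576 / 28017 = 1.02
Esr2/B2m (Mcl8 shRNA) = 8508 / 20737 = 0.41028
Fold change = 0.41028 / 1.02 = 0.4023
log2(0.4023) = -1.3138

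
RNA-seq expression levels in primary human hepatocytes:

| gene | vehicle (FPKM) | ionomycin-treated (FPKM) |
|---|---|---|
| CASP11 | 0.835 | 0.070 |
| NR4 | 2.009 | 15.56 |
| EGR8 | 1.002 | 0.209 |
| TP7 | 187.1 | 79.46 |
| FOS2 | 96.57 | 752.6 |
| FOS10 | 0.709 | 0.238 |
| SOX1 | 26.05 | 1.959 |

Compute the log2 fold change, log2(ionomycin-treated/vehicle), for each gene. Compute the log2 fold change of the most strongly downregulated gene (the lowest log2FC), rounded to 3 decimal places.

-3.733

log2(0.070/0.835) = -3.576  (CASP11)
log2(15.56/2.009) = 2.953  (NR4)
log2(0.209/1.002) = -2.261  (EGR8)
log2(79.46/187.1) = -1.236  (TP7)
log2(752.6/96.57) = 2.962  (FOS2)
log2(0.238/0.709) = -1.575  (FOS10)
log2(1.959/26.05) = -3.733  (SOX1)
SOX1 is most strongly downregulated.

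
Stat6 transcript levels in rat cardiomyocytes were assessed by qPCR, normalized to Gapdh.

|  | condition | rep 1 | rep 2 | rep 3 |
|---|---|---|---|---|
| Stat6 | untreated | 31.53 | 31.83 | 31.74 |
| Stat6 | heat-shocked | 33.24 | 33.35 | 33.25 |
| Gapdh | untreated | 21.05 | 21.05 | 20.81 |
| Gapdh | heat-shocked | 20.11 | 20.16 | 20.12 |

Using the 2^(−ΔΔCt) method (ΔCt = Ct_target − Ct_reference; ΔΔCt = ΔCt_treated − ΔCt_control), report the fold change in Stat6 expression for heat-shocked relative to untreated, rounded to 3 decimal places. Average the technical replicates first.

Mean Ct: Stat6 untreated 31.700; Stat6 heat-shocked 33.280; Gapdh untreated 20.970; Gapdh heat-shocked 20.130
ΔCt(untreated) = 31.700 − 20.970 = 10.730
ΔCt(heat-shocked) = 33.280 − 20.130 = 13.150
ΔΔCt = 13.150 − 10.730 = 2.420
Fold change = 2^(−2.420) = 0.1869

0.187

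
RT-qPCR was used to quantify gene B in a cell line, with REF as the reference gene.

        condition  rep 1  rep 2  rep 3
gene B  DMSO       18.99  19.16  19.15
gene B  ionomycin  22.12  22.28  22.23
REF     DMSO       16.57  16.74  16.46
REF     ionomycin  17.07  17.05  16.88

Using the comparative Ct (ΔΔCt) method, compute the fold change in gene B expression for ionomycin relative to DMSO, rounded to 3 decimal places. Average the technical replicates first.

Mean Ct: gene B DMSO 19.100; gene B ionomycin 22.210; REF DMSO 16.590; REF ionomycin 17.000
ΔCt(DMSO) = 19.100 − 16.590 = 2.510
ΔCt(ionomycin) = 22.210 − 17.000 = 5.210
ΔΔCt = 5.210 − 2.510 = 2.700
Fold change = 2^(−2.700) = 0.1539

0.154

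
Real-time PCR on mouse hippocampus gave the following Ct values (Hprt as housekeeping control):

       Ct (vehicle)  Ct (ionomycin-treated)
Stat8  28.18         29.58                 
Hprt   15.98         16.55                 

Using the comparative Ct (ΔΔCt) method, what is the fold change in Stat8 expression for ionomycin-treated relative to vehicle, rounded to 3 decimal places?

ΔCt(vehicle) = 28.180 − 15.980 = 12.200
ΔCt(ionomycin-treated) = 29.580 − 16.550 = 13.030
ΔΔCt = 13.030 − 12.200 = 0.830
Fold change = 2^(−0.830) = 0.5625

0.563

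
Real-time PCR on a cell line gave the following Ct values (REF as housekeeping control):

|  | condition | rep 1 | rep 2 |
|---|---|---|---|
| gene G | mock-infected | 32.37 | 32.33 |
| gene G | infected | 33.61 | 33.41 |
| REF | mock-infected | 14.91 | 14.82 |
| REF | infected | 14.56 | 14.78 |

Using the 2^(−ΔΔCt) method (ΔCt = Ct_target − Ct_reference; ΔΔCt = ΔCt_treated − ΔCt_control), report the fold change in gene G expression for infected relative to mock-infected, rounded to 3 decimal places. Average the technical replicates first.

Mean Ct: gene G mock-infected 32.350; gene G infected 33.510; REF mock-infected 14.865; REF infected 14.670
ΔCt(mock-infected) = 32.350 − 14.865 = 17.485
ΔCt(infected) = 33.510 − 14.670 = 18.840
ΔΔCt = 18.840 − 17.485 = 1.355
Fold change = 2^(−1.355) = 0.3909

0.391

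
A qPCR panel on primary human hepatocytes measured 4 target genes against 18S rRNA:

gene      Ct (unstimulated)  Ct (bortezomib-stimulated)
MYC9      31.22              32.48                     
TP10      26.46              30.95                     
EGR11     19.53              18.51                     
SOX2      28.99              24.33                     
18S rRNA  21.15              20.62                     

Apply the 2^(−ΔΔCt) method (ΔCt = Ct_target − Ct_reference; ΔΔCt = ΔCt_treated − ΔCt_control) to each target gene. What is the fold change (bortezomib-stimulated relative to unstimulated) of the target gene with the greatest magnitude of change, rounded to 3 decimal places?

MYC9: ΔΔCt = (32.48−20.62) − (31.22−21.15) = 11.86 − 10.07 = 1.79; fold change = 2^-1.79 = 0.289
TP10: ΔΔCt = (30.95−20.62) − (26.46−21.15) = 10.33 − 5.31 = 5.02; fold change = 2^-5.02 = 0.031
EGR11: ΔΔCt = (18.51−20.62) − (19.53−21.15) = -2.11 − (-1.62) = -0.49; fold change = 2^0.49 = 1.404
SOX2: ΔΔCt = (24.33−20.62) − (28.99−21.15) = 3.71 − 7.84 = -4.13; fold change = 2^4.13 = 17.509
TP10 has the largest |ΔΔCt| = 5.02.

0.031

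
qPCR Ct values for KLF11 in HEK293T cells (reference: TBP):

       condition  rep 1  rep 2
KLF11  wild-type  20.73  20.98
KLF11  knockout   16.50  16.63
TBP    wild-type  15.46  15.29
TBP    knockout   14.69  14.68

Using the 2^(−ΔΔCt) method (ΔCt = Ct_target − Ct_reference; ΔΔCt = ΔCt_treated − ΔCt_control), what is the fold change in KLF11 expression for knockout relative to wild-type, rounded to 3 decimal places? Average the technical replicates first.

Mean Ct: KLF11 wild-type 20.855; KLF11 knockout 16.565; TBP wild-type 15.375; TBP knockout 14.685
ΔCt(wild-type) = 20.855 − 15.375 = 5.480
ΔCt(knockout) = 16.565 − 14.685 = 1.880
ΔΔCt = 1.880 − 5.480 = -3.600
Fold change = 2^(−(-3.600)) = 2^3.600 = 12.1257

12.126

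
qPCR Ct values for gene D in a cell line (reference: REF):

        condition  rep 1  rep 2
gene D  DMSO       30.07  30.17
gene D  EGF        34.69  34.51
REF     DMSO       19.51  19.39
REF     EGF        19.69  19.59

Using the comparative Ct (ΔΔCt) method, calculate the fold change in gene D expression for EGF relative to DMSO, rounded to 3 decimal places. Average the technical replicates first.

Mean Ct: gene D DMSO 30.120; gene D EGF 34.600; REF DMSO 19.450; REF EGF 19.640
ΔCt(DMSO) = 30.120 − 19.450 = 10.670
ΔCt(EGF) = 34.600 − 19.640 = 14.960
ΔΔCt = 14.960 − 10.670 = 4.290
Fold change = 2^(−4.290) = 0.0511

0.051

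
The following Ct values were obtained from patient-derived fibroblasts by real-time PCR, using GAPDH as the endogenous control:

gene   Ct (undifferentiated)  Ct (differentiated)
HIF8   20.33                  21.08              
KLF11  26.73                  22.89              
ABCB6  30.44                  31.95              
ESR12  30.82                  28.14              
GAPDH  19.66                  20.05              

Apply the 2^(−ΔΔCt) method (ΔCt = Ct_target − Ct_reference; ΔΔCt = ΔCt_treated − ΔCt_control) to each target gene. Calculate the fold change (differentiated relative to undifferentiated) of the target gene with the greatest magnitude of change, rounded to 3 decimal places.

18.765

HIF8: ΔΔCt = (21.08−20.05) − (20.33−19.66) = 1.03 − 0.67 = 0.36; fold change = 2^-0.36 = 0.779
KLF11: ΔΔCt = (22.89−20.05) − (26.73−19.66) = 2.84 − 7.07 = -4.23; fold change = 2^4.23 = 18.765
ABCB6: ΔΔCt = (31.95−20.05) − (30.44−19.66) = 11.90 − 10.78 = 1.12; fold change = 2^-1.12 = 0.460
ESR12: ΔΔCt = (28.14−20.05) − (30.82−19.66) = 8.09 − 11.16 = -3.07; fold change = 2^3.07 = 8.398
KLF11 has the largest |ΔΔCt| = 4.23.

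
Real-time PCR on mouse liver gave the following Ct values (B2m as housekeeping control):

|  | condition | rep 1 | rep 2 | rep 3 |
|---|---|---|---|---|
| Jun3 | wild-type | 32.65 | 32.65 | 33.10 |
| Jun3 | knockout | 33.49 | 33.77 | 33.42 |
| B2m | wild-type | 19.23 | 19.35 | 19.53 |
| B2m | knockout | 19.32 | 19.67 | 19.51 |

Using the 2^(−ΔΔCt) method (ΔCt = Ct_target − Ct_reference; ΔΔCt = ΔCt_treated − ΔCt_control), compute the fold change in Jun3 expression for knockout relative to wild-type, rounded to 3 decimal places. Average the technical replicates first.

0.646

Mean Ct: Jun3 wild-type 32.800; Jun3 knockout 33.560; B2m wild-type 19.370; B2m knockout 19.500
ΔCt(wild-type) = 32.800 − 19.370 = 13.430
ΔCt(knockout) = 33.560 − 19.500 = 14.060
ΔΔCt = 14.060 − 13.430 = 0.630
Fold change = 2^(−0.630) = 0.6462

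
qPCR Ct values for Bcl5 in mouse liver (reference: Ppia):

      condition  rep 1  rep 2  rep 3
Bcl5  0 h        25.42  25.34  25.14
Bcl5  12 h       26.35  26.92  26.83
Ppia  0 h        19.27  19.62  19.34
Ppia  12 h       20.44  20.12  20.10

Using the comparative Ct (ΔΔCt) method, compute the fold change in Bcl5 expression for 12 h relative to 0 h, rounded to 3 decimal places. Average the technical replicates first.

0.664

Mean Ct: Bcl5 0 h 25.300; Bcl5 12 h 26.700; Ppia 0 h 19.410; Ppia 12 h 20.220
ΔCt(0 h) = 25.300 − 19.410 = 5.890
ΔCt(12 h) = 26.700 − 20.220 = 6.480
ΔΔCt = 6.480 − 5.890 = 0.590
Fold change = 2^(−0.590) = 0.6643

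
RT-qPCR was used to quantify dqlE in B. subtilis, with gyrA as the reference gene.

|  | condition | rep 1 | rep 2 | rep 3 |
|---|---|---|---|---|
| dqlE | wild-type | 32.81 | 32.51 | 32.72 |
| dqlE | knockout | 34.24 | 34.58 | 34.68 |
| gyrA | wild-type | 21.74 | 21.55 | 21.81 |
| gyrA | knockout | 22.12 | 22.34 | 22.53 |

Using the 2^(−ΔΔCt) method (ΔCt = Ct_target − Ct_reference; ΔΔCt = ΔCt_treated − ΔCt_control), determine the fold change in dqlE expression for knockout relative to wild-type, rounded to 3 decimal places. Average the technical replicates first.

0.438

Mean Ct: dqlE wild-type 32.680; dqlE knockout 34.500; gyrA wild-type 21.700; gyrA knockout 22.330
ΔCt(wild-type) = 32.680 − 21.700 = 10.980
ΔCt(knockout) = 34.500 − 22.330 = 12.170
ΔΔCt = 12.170 − 10.980 = 1.190
Fold change = 2^(−1.190) = 0.4383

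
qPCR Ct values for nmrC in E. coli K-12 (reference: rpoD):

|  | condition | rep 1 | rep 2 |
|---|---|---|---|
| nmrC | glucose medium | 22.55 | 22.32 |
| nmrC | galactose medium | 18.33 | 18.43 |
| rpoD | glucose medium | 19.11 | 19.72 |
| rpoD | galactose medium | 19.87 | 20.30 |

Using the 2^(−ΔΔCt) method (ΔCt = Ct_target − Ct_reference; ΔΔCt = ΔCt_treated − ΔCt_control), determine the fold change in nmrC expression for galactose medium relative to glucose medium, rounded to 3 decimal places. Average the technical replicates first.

Mean Ct: nmrC glucose medium 22.435; nmrC galactose medium 18.380; rpoD glucose medium 19.415; rpoD galactose medium 20.085
ΔCt(glucose medium) = 22.435 − 19.415 = 3.020
ΔCt(galactose medium) = 18.380 − 20.085 = -1.705
ΔΔCt = -1.705 − 3.020 = -4.725
Fold change = 2^(−(-4.725)) = 2^4.725 = 26.4464

26.446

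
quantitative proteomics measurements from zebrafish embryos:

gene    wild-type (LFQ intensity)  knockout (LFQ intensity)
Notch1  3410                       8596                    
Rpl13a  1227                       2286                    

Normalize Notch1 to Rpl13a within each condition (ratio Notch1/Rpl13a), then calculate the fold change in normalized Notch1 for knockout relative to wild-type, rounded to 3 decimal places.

1.353

Notch1/Rpl13a (wild-type) = 3410 / 1227 = 2.7791
Notch1/Rpl13a (knockout) = 8596 / 2286 = 3.7603
Fold change = 3.7603 / 2.7791 = 1.3530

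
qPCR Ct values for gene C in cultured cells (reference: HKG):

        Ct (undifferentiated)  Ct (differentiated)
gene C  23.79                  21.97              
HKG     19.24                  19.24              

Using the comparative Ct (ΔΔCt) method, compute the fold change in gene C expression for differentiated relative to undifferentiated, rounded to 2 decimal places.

ΔCt(undifferentiated) = 23.790 − 19.240 = 4.550
ΔCt(differentiated) = 21.970 − 19.240 = 2.730
ΔΔCt = 2.730 − 4.550 = -1.820
Fold change = 2^(−(-1.820)) = 2^1.820 = 3.531

3.53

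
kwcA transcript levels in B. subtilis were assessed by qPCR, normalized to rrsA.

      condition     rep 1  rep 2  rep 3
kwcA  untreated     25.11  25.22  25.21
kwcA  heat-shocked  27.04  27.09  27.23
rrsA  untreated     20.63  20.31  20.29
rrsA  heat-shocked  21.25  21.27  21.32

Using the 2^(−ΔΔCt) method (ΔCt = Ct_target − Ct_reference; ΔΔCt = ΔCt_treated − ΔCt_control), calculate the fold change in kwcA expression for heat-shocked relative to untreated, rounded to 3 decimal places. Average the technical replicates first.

0.476

Mean Ct: kwcA untreated 25.180; kwcA heat-shocked 27.120; rrsA untreated 20.410; rrsA heat-shocked 21.280
ΔCt(untreated) = 25.180 − 20.410 = 4.770
ΔCt(heat-shocked) = 27.120 − 21.280 = 5.840
ΔΔCt = 5.840 − 4.770 = 1.070
Fold change = 2^(−1.070) = 0.4763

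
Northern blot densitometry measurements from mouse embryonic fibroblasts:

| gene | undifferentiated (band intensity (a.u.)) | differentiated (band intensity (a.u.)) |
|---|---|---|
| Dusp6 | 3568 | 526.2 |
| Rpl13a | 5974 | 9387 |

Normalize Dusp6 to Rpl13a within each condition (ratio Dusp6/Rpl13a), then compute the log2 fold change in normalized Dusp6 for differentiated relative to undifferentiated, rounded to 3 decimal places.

Dusp6/Rpl13a (undifferentiated) = 3568 / 5974 = 0.59725
Dusp6/Rpl13a (differentiated) = 526.2 / 9387 = 0.056056
Fold change = 0.056056 / 0.59725 = 0.0939
log2(0.0939) = -3.4134

-3.413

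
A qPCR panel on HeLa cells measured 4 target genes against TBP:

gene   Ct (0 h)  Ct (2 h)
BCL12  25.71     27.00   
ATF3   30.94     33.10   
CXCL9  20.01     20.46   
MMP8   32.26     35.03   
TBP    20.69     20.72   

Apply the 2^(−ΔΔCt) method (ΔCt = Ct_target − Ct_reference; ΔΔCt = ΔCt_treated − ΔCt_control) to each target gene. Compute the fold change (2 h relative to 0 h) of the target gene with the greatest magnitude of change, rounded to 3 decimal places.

0.150

BCL12: ΔΔCt = (27.00−20.72) − (25.71−20.69) = 6.28 − 5.02 = 1.26; fold change = 2^-1.26 = 0.418
ATF3: ΔΔCt = (33.10−20.72) − (30.94−20.69) = 12.38 − 10.25 = 2.13; fold change = 2^-2.13 = 0.228
CXCL9: ΔΔCt = (20.46−20.72) − (20.01−20.69) = -0.26 − (-0.68) = 0.42; fold change = 2^-0.42 = 0.747
MMP8: ΔΔCt = (35.03−20.72) − (32.26−20.69) = 14.31 − 11.57 = 2.74; fold change = 2^-2.74 = 0.150
MMP8 has the largest |ΔΔCt| = 2.74.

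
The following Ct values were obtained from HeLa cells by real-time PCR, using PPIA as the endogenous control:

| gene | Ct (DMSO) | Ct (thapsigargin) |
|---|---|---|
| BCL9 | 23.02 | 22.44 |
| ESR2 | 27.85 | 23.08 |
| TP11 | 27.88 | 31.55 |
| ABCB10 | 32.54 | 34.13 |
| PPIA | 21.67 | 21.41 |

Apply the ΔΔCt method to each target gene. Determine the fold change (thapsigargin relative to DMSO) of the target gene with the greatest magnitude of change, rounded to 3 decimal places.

22.785

BCL9: ΔΔCt = (22.44−21.41) − (23.02−21.67) = 1.03 − 1.35 = -0.32; fold change = 2^0.32 = 1.248
ESR2: ΔΔCt = (23.08−21.41) − (27.85−21.67) = 1.67 − 6.18 = -4.51; fold change = 2^4.51 = 22.785
TP11: ΔΔCt = (31.55−21.41) − (27.88−21.67) = 10.14 − 6.21 = 3.93; fold change = 2^-3.93 = 0.066
ABCB10: ΔΔCt = (34.13−21.41) − (32.54−21.67) = 12.72 − 10.87 = 1.85; fold change = 2^-1.85 = 0.277
ESR2 has the largest |ΔΔCt| = 4.51.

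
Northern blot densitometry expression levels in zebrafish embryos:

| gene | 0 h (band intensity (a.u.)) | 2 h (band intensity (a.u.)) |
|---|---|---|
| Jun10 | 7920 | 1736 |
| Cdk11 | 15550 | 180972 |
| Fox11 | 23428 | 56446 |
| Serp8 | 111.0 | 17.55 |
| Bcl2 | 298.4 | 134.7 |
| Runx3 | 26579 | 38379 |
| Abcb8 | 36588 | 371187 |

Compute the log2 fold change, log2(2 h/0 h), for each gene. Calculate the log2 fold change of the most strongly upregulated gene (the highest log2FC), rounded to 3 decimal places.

log2(1736/7920) = -2.190  (Jun10)
log2(180972/15550) = 3.541  (Cdk11)
log2(56446/23428) = 1.269  (Fox11)
log2(17.55/111.0) = -2.661  (Serp8)
log2(134.7/298.4) = -1.147  (Bcl2)
log2(38379/26579) = 0.530  (Runx3)
log2(371187/36588) = 3.343  (Abcb8)
Cdk11 is most strongly upregulated.

3.541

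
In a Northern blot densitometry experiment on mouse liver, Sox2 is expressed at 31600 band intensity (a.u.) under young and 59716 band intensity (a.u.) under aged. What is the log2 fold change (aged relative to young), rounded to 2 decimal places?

0.92

Fold change = 59716 / 31600 = 1.8897
log2(1.8897) = 0.918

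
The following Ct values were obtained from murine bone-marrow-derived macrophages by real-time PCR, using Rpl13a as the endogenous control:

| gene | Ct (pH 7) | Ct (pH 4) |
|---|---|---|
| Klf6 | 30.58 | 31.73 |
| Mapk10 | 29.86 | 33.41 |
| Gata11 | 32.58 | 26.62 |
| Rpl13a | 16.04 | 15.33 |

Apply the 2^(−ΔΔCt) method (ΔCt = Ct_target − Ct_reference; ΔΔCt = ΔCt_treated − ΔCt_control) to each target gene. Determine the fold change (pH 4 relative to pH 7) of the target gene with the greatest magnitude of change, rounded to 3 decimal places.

38.055

Klf6: ΔΔCt = (31.73−15.33) − (30.58−16.04) = 16.40 − 14.54 = 1.86; fold change = 2^-1.86 = 0.275
Mapk10: ΔΔCt = (33.41−15.33) − (29.86−16.04) = 18.08 − 13.82 = 4.26; fold change = 2^-4.26 = 0.052
Gata11: ΔΔCt = (26.62−15.33) − (32.58−16.04) = 11.29 − 16.54 = -5.25; fold change = 2^5.25 = 38.055
Gata11 has the largest |ΔΔCt| = 5.25.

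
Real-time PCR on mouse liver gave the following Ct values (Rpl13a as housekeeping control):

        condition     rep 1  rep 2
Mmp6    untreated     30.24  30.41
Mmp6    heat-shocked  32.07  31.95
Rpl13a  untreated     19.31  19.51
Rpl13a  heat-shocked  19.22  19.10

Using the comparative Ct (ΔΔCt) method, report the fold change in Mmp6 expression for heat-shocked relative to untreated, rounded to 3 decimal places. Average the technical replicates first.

Mean Ct: Mmp6 untreated 30.325; Mmp6 heat-shocked 32.010; Rpl13a untreated 19.410; Rpl13a heat-shocked 19.160
ΔCt(untreated) = 30.325 − 19.410 = 10.915
ΔCt(heat-shocked) = 32.010 − 19.160 = 12.850
ΔΔCt = 12.850 − 10.915 = 1.935
Fold change = 2^(−1.935) = 0.2615

0.262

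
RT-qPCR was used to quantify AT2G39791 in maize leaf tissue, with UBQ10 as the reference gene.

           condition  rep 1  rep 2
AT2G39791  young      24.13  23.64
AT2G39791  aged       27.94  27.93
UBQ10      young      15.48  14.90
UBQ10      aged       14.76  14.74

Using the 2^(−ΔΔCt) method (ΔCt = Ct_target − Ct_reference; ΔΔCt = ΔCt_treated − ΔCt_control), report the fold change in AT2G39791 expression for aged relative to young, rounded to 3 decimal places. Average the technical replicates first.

0.045

Mean Ct: AT2G39791 young 23.885; AT2G39791 aged 27.935; UBQ10 young 15.190; UBQ10 aged 14.750
ΔCt(young) = 23.885 − 15.190 = 8.695
ΔCt(aged) = 27.935 − 14.750 = 13.185
ΔΔCt = 13.185 − 8.695 = 4.490
Fold change = 2^(−4.490) = 0.0445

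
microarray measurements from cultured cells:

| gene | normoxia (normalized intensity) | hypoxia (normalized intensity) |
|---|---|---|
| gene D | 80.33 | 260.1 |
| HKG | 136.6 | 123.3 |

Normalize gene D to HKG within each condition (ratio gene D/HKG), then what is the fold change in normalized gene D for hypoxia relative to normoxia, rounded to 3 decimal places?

3.587

gene D/HKG (normoxia) = 80.33 / 136.6 = 0.58807
gene D/HKG (hypoxia) = 260.1 / 123.3 = 2.1095
Fold change = 2.1095 / 0.58807 = 3.5872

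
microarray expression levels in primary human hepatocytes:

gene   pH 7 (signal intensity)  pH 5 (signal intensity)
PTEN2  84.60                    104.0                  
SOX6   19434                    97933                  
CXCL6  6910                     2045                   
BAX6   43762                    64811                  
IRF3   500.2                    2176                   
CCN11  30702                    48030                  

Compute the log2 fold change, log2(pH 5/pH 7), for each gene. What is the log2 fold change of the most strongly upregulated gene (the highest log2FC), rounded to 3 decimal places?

2.333

log2(104.0/84.60) = 0.298  (PTEN2)
log2(97933/19434) = 2.333  (SOX6)
log2(2045/6910) = -1.757  (CXCL6)
log2(64811/43762) = 0.567  (BAX6)
log2(2176/500.2) = 2.121  (IRF3)
log2(48030/30702) = 0.646  (CCN11)
SOX6 is most strongly upregulated.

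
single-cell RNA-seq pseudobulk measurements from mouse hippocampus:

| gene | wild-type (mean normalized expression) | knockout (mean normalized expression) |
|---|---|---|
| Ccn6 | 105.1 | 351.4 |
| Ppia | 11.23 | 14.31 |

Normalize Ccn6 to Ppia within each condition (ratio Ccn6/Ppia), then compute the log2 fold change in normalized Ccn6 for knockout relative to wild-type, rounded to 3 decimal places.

Ccn6/Ppia (wild-type) = 105.1 / 11.23 = 9.3589
Ccn6/Ppia (knockout) = 351.4 / 14.31 = 24.556
Fold change = 24.556 / 9.3589 = 2.6239
log2(2.6239) = 1.3917

1.392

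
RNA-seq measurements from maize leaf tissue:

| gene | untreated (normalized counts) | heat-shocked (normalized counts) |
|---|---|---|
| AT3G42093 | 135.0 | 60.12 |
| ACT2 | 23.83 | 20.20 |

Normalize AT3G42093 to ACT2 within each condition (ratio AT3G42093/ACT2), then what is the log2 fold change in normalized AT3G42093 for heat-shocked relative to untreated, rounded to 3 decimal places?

-0.929

AT3G42093/ACT2 (untreated) = 135.0 / 23.83 = 5.6651
AT3G42093/ACT2 (heat-shocked) = 60.12 / 20.20 = 2.9762
Fold change = 2.9762 / 5.6651 = 0.5254
log2(0.5254) = -0.9286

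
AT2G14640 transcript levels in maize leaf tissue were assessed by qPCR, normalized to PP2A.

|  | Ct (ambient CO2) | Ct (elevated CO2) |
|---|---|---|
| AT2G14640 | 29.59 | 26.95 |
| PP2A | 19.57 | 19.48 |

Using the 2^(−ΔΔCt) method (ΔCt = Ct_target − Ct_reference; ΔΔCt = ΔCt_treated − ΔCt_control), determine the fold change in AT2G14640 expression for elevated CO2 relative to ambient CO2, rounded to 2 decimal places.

5.86

ΔCt(ambient CO2) = 29.590 − 19.570 = 10.020
ΔCt(elevated CO2) = 26.950 − 19.480 = 7.470
ΔΔCt = 7.470 − 10.020 = -2.550
Fold change = 2^(−(-2.550)) = 2^2.550 = 5.856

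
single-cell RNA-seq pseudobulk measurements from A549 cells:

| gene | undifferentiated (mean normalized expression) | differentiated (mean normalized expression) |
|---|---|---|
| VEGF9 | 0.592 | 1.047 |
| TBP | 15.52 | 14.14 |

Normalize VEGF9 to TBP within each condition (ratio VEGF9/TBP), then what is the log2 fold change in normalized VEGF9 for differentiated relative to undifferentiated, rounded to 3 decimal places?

VEGF9/TBP (undifferentiated) = 0.592 / 15.52 = 0.038144
VEGF9/TBP (differentiated) = 1.047 / 14.14 = 0.074045
Fold change = 0.074045 / 0.038144 = 1.9412
log2(1.9412) = 0.9569

0.957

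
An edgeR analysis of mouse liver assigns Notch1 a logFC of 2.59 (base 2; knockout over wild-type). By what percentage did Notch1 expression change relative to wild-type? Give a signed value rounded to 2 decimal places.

Fold change = 2^(2.59) = 6.0210
Percent change = (FC − 1) × 100% = (6.0210 − 1) × 100 = 502.10%

502.10%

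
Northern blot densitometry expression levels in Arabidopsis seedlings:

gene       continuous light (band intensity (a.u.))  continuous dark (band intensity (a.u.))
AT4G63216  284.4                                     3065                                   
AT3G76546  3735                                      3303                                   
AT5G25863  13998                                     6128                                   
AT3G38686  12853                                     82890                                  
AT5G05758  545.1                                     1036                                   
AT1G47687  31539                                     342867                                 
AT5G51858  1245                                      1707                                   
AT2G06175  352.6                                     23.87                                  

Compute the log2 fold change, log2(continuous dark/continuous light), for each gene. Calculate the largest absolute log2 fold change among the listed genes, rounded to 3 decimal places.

log2(3065/284.4) = 3.430  (AT4G63216)
log2(3303/3735) = -0.177  (AT3G76546)
log2(6128/13998) = -1.192  (AT5G25863)
log2(82890/12853) = 2.689  (AT3G38686)
log2(1036/545.1) = 0.926  (AT5G05758)
log2(342867/31539) = 3.442  (AT1G47687)
log2(1707/1245) = 0.455  (AT5G51858)
log2(23.87/352.6) = -3.885  (AT2G06175)
The largest magnitude belongs to AT2G06175.

3.885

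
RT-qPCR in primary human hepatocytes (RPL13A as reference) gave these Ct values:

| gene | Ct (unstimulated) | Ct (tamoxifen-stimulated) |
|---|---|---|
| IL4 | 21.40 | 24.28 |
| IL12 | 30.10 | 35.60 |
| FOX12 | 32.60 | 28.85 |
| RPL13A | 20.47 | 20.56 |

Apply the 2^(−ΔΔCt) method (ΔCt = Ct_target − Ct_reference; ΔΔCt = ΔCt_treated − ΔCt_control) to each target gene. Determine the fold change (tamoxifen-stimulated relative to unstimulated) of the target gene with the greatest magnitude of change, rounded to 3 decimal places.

IL4: ΔΔCt = (24.28−20.56) − (21.40−20.47) = 3.72 − 0.93 = 2.79; fold change = 2^-2.79 = 0.145
IL12: ΔΔCt = (35.60−20.56) − (30.10−20.47) = 15.04 − 9.63 = 5.41; fold change = 2^-5.41 = 0.024
FOX12: ΔΔCt = (28.85−20.56) − (32.60−20.47) = 8.29 − 12.13 = -3.84; fold change = 2^3.84 = 14.320
IL12 has the largest |ΔΔCt| = 5.41.

0.024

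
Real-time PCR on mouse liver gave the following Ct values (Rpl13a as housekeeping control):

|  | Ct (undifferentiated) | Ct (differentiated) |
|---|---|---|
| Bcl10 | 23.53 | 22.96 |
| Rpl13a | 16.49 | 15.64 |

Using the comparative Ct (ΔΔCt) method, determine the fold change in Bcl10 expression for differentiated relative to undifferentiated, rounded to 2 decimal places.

0.82

ΔCt(undifferentiated) = 23.530 − 16.490 = 7.040
ΔCt(differentiated) = 22.960 − 15.640 = 7.320
ΔΔCt = 7.320 − 7.040 = 0.280
Fold change = 2^(−0.280) = 0.824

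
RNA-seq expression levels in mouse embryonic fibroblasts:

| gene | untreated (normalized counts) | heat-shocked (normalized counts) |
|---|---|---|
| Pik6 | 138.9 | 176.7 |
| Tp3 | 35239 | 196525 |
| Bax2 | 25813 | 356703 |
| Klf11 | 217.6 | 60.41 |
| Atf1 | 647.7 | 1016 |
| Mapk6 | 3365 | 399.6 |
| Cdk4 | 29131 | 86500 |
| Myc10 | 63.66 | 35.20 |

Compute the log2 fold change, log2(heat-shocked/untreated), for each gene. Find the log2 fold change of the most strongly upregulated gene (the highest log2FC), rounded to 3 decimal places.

3.789

log2(176.7/138.9) = 0.347  (Pik6)
log2(196525/35239) = 2.479  (Tp3)
log2(356703/25813) = 3.789  (Bax2)
log2(60.41/217.6) = -1.849  (Klf11)
log2(1016/647.7) = 0.650  (Atf1)
log2(399.6/3365) = -3.074  (Mapk6)
log2(86500/29131) = 1.570  (Cdk4)
log2(35.20/63.66) = -0.855  (Myc10)
Bax2 is most strongly upregulated.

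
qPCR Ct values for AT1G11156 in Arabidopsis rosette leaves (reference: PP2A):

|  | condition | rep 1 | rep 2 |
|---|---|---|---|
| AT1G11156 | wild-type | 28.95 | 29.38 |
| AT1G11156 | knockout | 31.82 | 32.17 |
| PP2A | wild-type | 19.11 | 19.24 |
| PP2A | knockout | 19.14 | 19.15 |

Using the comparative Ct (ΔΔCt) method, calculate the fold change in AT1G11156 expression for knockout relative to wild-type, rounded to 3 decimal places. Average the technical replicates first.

Mean Ct: AT1G11156 wild-type 29.165; AT1G11156 knockout 31.995; PP2A wild-type 19.175; PP2A knockout 19.145
ΔCt(wild-type) = 29.165 − 19.175 = 9.990
ΔCt(knockout) = 31.995 − 19.145 = 12.850
ΔΔCt = 12.850 − 9.990 = 2.860
Fold change = 2^(−2.860) = 0.1377

0.138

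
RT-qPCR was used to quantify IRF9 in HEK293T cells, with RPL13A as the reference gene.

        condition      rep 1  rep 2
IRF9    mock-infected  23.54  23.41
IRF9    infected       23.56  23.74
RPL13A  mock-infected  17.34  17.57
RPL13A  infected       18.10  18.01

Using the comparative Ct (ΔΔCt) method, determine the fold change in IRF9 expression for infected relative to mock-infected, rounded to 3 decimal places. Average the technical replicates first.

1.343

Mean Ct: IRF9 mock-infected 23.475; IRF9 infected 23.650; RPL13A mock-infected 17.455; RPL13A infected 18.055
ΔCt(mock-infected) = 23.475 − 17.455 = 6.020
ΔCt(infected) = 23.650 − 18.055 = 5.595
ΔΔCt = 5.595 − 6.020 = -0.425
Fold change = 2^(−(-0.425)) = 2^0.425 = 1.3426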